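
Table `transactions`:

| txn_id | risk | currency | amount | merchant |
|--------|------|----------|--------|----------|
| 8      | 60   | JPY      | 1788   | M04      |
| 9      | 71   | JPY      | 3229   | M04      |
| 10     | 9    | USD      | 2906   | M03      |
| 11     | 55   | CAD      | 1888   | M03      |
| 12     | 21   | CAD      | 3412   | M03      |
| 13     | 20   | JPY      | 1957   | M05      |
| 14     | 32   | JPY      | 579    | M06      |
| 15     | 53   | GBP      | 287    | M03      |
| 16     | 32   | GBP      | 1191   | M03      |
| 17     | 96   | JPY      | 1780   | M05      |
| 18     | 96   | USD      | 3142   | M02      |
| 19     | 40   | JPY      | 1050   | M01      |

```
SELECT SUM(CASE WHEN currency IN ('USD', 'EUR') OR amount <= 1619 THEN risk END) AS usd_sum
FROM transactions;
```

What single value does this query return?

txn_id=8: ✗
txn_id=9: ✗
txn_id=10: ✓ → 9
txn_id=11: ✗
txn_id=12: ✗
txn_id=13: ✗
txn_id=14: ✓ → 32
txn_id=15: ✓ → 53
txn_id=16: ✓ → 32
txn_id=17: ✗
txn_id=18: ✓ → 96
txn_id=19: ✓ → 40
usd_sum = 9 + 32 + 53 + 32 + 96 + 40 = 262

262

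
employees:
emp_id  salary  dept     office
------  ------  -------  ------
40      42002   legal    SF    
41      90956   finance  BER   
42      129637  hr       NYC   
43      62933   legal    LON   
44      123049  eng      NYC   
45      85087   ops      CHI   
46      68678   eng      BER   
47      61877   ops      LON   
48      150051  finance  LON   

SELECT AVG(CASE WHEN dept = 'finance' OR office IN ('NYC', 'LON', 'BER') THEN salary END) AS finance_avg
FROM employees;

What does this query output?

98168.7142857143

emp_id=40: ✗
emp_id=41: ✓ → 90956
emp_id=42: ✓ → 129637
emp_id=43: ✓ → 62933
emp_id=44: ✓ → 123049
emp_id=45: ✗
emp_id=46: ✓ → 68678
emp_id=47: ✓ → 61877
emp_id=48: ✓ → 150051
finance_avg = (90956 + 129637 + 62933 + 123049 + 68678 + 61877 + 150051) / 7 = 98168.7142857143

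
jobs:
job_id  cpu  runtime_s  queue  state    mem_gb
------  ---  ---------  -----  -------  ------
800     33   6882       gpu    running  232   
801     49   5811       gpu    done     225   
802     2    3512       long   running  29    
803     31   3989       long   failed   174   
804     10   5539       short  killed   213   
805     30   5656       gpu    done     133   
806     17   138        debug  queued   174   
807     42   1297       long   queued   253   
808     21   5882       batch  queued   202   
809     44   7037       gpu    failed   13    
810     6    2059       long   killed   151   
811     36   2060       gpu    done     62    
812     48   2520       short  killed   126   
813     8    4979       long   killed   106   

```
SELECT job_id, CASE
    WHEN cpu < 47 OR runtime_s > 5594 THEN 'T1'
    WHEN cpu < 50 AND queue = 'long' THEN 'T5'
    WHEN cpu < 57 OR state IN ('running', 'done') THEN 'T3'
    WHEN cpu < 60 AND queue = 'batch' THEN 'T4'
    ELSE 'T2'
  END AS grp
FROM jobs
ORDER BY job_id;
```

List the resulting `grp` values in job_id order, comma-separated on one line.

T1, T1, T1, T1, T1, T1, T1, T1, T1, T1, T1, T1, T3, T1

job_id=800: cpu < 47 OR runtime_s > 5594 → T1
job_id=801: cpu < 47 OR runtime_s > 5594 → T1
job_id=802: cpu < 47 OR runtime_s > 5594 → T1
job_id=803: cpu < 47 OR runtime_s > 5594 → T1
job_id=804: cpu < 47 OR runtime_s > 5594 → T1
job_id=805: cpu < 47 OR runtime_s > 5594 → T1
job_id=806: cpu < 47 OR runtime_s > 5594 → T1
job_id=807: cpu < 47 OR runtime_s > 5594 → T1
job_id=808: cpu < 47 OR runtime_s > 5594 → T1
job_id=809: cpu < 47 OR runtime_s > 5594 → T1
job_id=810: cpu < 47 OR runtime_s > 5594 → T1
job_id=811: cpu < 47 OR runtime_s > 5594 → T1
job_id=812: cpu < 57 OR state IN ('running', 'done') → T3
job_id=813: cpu < 47 OR runtime_s > 5594 → T1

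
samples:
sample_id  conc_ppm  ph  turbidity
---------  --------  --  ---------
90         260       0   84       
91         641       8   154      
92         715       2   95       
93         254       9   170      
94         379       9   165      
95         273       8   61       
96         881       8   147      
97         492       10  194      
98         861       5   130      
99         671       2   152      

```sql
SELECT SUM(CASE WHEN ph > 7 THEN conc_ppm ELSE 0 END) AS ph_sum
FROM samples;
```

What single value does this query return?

sample_id=90: ✗
sample_id=91: ✓ → 641
sample_id=92: ✗
sample_id=93: ✓ → 254
sample_id=94: ✓ → 379
sample_id=95: ✓ → 273
sample_id=96: ✓ → 881
sample_id=97: ✓ → 492
sample_id=98: ✗
sample_id=99: ✗
ph_sum = 641 + 254 + 379 + 273 + 881 + 492 = 2920

2920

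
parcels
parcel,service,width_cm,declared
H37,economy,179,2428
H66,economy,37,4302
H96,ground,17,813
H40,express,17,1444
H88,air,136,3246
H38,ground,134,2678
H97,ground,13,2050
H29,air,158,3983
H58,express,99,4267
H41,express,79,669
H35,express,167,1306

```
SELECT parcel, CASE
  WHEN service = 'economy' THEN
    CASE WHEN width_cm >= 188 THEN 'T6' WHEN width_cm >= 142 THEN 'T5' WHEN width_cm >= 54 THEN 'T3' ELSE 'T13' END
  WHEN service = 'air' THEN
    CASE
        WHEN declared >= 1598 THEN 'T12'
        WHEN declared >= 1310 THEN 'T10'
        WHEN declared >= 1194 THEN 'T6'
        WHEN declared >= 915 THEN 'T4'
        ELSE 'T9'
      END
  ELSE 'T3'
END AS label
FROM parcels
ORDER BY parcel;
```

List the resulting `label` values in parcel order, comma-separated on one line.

parcel=H29: service='air' → inner[declared >= 1598] → T12
parcel=H35: service='express' → outer ELSE → T3
parcel=H37: service='economy' → inner[width_cm >= 142] → T5
parcel=H38: service='ground' → outer ELSE → T3
parcel=H40: service='express' → outer ELSE → T3
parcel=H41: service='express' → outer ELSE → T3
parcel=H58: service='express' → outer ELSE → T3
parcel=H66: service='economy' → inner[ELSE] → T13
parcel=H88: service='air' → inner[declared >= 1598] → T12
parcel=H96: service='ground' → outer ELSE → T3
parcel=H97: service='ground' → outer ELSE → T3

T12, T3, T5, T3, T3, T3, T3, T13, T12, T3, T3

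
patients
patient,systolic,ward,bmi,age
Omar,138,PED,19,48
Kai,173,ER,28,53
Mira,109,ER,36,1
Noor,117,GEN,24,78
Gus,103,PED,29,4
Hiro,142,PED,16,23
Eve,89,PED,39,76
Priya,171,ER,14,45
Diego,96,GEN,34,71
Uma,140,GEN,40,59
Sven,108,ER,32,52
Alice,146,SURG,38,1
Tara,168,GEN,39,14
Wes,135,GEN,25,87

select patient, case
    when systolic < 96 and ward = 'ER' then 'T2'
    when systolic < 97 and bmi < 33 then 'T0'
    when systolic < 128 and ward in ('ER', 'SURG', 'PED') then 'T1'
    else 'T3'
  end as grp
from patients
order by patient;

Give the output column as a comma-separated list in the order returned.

T3, T3, T1, T1, T3, T3, T1, T3, T3, T3, T1, T3, T3, T3

patient=Alice: ELSE → T3
patient=Diego: ELSE → T3
patient=Eve: systolic < 128 and ward in ('ER', 'SURG', 'PED') → T1
patient=Gus: systolic < 128 and ward in ('ER', 'SURG', 'PED') → T1
patient=Hiro: ELSE → T3
patient=Kai: ELSE → T3
patient=Mira: systolic < 128 and ward in ('ER', 'SURG', 'PED') → T1
patient=Noor: ELSE → T3
patient=Omar: ELSE → T3
patient=Priya: ELSE → T3
patient=Sven: systolic < 128 and ward in ('ER', 'SURG', 'PED') → T1
patient=Tara: ELSE → T3
patient=Uma: ELSE → T3
patient=Wes: ELSE → T3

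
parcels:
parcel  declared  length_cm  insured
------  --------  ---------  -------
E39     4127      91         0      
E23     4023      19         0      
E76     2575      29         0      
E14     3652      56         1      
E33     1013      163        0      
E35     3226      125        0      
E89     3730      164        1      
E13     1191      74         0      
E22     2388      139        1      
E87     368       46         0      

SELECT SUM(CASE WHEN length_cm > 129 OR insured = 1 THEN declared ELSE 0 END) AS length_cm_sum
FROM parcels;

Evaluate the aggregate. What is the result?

10783

parcel=E39: ✗
parcel=E23: ✗
parcel=E76: ✗
parcel=E14: ✓ → 3652
parcel=E33: ✓ → 1013
parcel=E35: ✗
parcel=E89: ✓ → 3730
parcel=E13: ✗
parcel=E22: ✓ → 2388
parcel=E87: ✗
length_cm_sum = 3652 + 1013 + 3730 + 2388 = 10783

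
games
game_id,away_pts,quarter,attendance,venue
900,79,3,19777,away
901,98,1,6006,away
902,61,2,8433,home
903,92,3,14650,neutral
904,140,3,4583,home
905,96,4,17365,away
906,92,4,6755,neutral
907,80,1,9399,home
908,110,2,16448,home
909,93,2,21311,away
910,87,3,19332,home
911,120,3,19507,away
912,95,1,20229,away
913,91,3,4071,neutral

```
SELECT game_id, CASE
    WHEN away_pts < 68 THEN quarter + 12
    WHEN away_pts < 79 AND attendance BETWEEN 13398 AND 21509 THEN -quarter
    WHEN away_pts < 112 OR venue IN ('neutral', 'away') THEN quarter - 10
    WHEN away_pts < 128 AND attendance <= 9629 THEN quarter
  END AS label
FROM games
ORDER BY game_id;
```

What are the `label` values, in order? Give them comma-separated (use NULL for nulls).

-7, -9, 14, -7, NULL, -6, -6, -9, -8, -8, -7, -7, -9, -7

game_id=900: away_pts < 112 OR venue IN ('neutral', 'away') → -7
game_id=901: away_pts < 112 OR venue IN ('neutral', 'away') → -9
game_id=902: away_pts < 68 → 14
game_id=903: away_pts < 112 OR venue IN ('neutral', 'away') → -7
game_id=904: (no match → NULL) → NULL
game_id=905: away_pts < 112 OR venue IN ('neutral', 'away') → -6
game_id=906: away_pts < 112 OR venue IN ('neutral', 'away') → -6
game_id=907: away_pts < 112 OR venue IN ('neutral', 'away') → -9
game_id=908: away_pts < 112 OR venue IN ('neutral', 'away') → -8
game_id=909: away_pts < 112 OR venue IN ('neutral', 'away') → -8
game_id=910: away_pts < 112 OR venue IN ('neutral', 'away') → -7
game_id=911: away_pts < 112 OR venue IN ('neutral', 'away') → -7
game_id=912: away_pts < 112 OR venue IN ('neutral', 'away') → -9
game_id=913: away_pts < 112 OR venue IN ('neutral', 'away') → -7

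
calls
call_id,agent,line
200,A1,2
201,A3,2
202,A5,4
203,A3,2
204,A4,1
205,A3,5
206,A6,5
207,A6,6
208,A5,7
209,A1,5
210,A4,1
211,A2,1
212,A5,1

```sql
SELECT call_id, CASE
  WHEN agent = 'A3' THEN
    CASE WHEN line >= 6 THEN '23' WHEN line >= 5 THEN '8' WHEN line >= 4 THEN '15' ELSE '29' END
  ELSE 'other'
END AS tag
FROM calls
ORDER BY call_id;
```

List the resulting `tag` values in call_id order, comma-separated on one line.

call_id=200: agent='A1' → outer ELSE → other
call_id=201: agent='A3' → inner[ELSE] → 29
call_id=202: agent='A5' → outer ELSE → other
call_id=203: agent='A3' → inner[ELSE] → 29
call_id=204: agent='A4' → outer ELSE → other
call_id=205: agent='A3' → inner[line >= 5] → 8
call_id=206: agent='A6' → outer ELSE → other
call_id=207: agent='A6' → outer ELSE → other
call_id=208: agent='A5' → outer ELSE → other
call_id=209: agent='A1' → outer ELSE → other
call_id=210: agent='A4' → outer ELSE → other
call_id=211: agent='A2' → outer ELSE → other
call_id=212: agent='A5' → outer ELSE → other

other, 29, other, 29, other, 8, other, other, other, other, other, other, other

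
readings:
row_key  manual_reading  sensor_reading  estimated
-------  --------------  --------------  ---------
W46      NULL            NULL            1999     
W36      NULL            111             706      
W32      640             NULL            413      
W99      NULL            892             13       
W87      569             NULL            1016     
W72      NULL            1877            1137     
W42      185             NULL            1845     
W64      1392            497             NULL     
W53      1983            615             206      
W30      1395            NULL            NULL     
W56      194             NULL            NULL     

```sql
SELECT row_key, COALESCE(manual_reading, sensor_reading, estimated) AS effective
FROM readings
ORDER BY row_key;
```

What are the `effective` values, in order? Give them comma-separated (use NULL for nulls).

1395, 640, 111, 185, 1999, 1983, 194, 1392, 1877, 569, 892

row_key=W30: manual_reading=1395 → 1395
row_key=W32: manual_reading=640 → 640
row_key=W36: manual_reading=NULL, sensor_reading=111 → 111
row_key=W42: manual_reading=185 → 185
row_key=W46: manual_reading=NULL, sensor_reading=NULL, estimated=1999 → 1999
row_key=W53: manual_reading=1983 → 1983
row_key=W56: manual_reading=194 → 194
row_key=W64: manual_reading=1392 → 1392
row_key=W72: manual_reading=NULL, sensor_reading=1877 → 1877
row_key=W87: manual_reading=569 → 569
row_key=W99: manual_reading=NULL, sensor_reading=892 → 892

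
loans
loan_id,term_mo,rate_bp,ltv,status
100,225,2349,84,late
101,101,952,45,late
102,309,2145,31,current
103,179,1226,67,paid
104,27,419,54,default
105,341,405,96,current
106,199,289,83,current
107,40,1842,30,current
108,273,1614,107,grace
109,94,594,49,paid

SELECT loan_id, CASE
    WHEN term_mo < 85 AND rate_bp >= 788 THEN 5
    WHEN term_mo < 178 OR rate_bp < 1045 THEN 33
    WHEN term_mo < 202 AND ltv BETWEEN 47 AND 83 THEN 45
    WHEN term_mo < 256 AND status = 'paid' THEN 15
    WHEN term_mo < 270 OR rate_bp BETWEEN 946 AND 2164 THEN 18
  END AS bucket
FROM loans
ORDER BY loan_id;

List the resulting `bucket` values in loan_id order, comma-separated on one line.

loan_id=100: term_mo < 270 OR rate_bp BETWEEN 946 AND 2164 → 18
loan_id=101: term_mo < 178 OR rate_bp < 1045 → 33
loan_id=102: term_mo < 270 OR rate_bp BETWEEN 946 AND 2164 → 18
loan_id=103: term_mo < 202 AND ltv BETWEEN 47 AND 83 → 45
loan_id=104: term_mo < 178 OR rate_bp < 1045 → 33
loan_id=105: term_mo < 178 OR rate_bp < 1045 → 33
loan_id=106: term_mo < 178 OR rate_bp < 1045 → 33
loan_id=107: term_mo < 85 AND rate_bp >= 788 → 5
loan_id=108: term_mo < 270 OR rate_bp BETWEEN 946 AND 2164 → 18
loan_id=109: term_mo < 178 OR rate_bp < 1045 → 33

18, 33, 18, 45, 33, 33, 33, 5, 18, 33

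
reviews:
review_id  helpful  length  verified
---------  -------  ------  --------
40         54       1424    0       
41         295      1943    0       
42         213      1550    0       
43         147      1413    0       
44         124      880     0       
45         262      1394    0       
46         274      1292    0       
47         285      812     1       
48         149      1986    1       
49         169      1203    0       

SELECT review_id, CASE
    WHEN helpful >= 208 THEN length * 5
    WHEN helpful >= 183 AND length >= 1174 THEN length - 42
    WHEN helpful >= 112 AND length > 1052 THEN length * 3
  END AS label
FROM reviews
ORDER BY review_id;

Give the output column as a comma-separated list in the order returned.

NULL, 9715, 7750, 4239, NULL, 6970, 6460, 4060, 5958, 3609

review_id=40: (no match → NULL) → NULL
review_id=41: helpful >= 208 → 9715
review_id=42: helpful >= 208 → 7750
review_id=43: helpful >= 112 AND length > 1052 → 4239
review_id=44: (no match → NULL) → NULL
review_id=45: helpful >= 208 → 6970
review_id=46: helpful >= 208 → 6460
review_id=47: helpful >= 208 → 4060
review_id=48: helpful >= 112 AND length > 1052 → 5958
review_id=49: helpful >= 112 AND length > 1052 → 3609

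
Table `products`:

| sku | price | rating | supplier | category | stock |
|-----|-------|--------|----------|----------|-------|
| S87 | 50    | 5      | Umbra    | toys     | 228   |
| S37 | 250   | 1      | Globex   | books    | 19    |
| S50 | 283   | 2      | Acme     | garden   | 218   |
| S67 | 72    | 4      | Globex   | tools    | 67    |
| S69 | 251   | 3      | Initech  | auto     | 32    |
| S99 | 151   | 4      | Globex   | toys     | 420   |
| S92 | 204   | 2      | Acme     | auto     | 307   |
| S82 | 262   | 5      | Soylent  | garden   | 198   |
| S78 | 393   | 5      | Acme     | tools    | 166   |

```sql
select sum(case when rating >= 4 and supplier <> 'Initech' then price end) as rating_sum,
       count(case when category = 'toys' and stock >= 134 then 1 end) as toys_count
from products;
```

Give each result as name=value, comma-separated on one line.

rating_sum=928, toys_count=2

[rating_sum: rating >= 4 and supplier <> 'Initech']
sku=S87: ✓ → 50
sku=S37: ✗
sku=S50: ✗
sku=S67: ✓ → 72
sku=S69: ✗
sku=S99: ✓ → 151
sku=S92: ✗
sku=S82: ✓ → 262
sku=S78: ✓ → 393
rating_sum = 50 + 72 + 151 + 262 + 393 = 928
—
[toys_count: category = 'toys' and stock >= 134]
sku=S87: ✓ → 1
sku=S37: ✗
sku=S50: ✗
sku=S67: ✗
sku=S69: ✗
sku=S99: ✓ → 1
sku=S92: ✗
sku=S82: ✗
sku=S78: ✗
toys_count = COUNT(1, 1) = 2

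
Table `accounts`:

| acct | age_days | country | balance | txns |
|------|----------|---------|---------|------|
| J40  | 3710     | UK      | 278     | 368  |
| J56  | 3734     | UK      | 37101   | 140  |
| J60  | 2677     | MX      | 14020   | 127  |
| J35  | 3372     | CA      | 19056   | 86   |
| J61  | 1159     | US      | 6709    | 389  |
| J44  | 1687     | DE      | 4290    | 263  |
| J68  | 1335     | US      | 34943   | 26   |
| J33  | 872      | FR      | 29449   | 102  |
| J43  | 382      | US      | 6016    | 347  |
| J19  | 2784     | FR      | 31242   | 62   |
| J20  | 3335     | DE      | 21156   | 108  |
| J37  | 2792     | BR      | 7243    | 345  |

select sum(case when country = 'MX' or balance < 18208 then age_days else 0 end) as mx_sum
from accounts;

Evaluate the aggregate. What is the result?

12407

acct=J40: ✓ → 3710
acct=J56: ✗
acct=J60: ✓ → 2677
acct=J35: ✗
acct=J61: ✓ → 1159
acct=J44: ✓ → 1687
acct=J68: ✗
acct=J33: ✗
acct=J43: ✓ → 382
acct=J19: ✗
acct=J20: ✗
acct=J37: ✓ → 2792
mx_sum = 3710 + 2677 + 1159 + 1687 + 382 + 2792 = 12407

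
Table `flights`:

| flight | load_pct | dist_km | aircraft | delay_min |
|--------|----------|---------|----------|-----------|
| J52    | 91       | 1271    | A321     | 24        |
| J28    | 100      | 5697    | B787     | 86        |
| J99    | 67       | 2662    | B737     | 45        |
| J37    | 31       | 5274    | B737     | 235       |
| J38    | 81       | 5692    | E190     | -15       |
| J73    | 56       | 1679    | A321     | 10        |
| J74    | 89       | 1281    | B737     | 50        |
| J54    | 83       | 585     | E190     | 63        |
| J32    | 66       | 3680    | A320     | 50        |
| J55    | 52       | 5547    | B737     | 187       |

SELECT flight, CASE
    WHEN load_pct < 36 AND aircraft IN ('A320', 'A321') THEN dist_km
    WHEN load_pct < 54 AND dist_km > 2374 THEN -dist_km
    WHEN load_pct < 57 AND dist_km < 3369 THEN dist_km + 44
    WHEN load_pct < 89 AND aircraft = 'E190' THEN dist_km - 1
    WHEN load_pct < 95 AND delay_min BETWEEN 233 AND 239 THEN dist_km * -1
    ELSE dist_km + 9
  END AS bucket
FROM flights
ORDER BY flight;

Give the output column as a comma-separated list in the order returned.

5706, 3689, -5274, 5691, 1280, 584, -5547, 1723, 1290, 2671

flight=J28: ELSE → 5706
flight=J32: ELSE → 3689
flight=J37: load_pct < 54 AND dist_km > 2374 → -5274
flight=J38: load_pct < 89 AND aircraft = 'E190' → 5691
flight=J52: ELSE → 1280
flight=J54: load_pct < 89 AND aircraft = 'E190' → 584
flight=J55: load_pct < 54 AND dist_km > 2374 → -5547
flight=J73: load_pct < 57 AND dist_km < 3369 → 1723
flight=J74: ELSE → 1290
flight=J99: ELSE → 2671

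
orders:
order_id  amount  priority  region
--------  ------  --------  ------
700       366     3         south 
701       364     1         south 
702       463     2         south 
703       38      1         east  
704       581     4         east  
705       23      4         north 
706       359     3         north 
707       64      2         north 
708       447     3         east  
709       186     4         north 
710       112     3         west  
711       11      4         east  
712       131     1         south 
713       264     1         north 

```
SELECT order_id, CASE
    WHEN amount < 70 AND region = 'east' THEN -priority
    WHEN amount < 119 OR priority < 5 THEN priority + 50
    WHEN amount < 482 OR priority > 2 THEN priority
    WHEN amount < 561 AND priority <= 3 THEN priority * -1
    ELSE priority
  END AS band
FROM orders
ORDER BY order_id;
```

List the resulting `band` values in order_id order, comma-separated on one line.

53, 51, 52, -1, 54, 54, 53, 52, 53, 54, 53, -4, 51, 51

order_id=700: amount < 119 OR priority < 5 → 53
order_id=701: amount < 119 OR priority < 5 → 51
order_id=702: amount < 119 OR priority < 5 → 52
order_id=703: amount < 70 AND region = 'east' → -1
order_id=704: amount < 119 OR priority < 5 → 54
order_id=705: amount < 119 OR priority < 5 → 54
order_id=706: amount < 119 OR priority < 5 → 53
order_id=707: amount < 119 OR priority < 5 → 52
order_id=708: amount < 119 OR priority < 5 → 53
order_id=709: amount < 119 OR priority < 5 → 54
order_id=710: amount < 119 OR priority < 5 → 53
order_id=711: amount < 70 AND region = 'east' → -4
order_id=712: amount < 119 OR priority < 5 → 51
order_id=713: amount < 119 OR priority < 5 → 51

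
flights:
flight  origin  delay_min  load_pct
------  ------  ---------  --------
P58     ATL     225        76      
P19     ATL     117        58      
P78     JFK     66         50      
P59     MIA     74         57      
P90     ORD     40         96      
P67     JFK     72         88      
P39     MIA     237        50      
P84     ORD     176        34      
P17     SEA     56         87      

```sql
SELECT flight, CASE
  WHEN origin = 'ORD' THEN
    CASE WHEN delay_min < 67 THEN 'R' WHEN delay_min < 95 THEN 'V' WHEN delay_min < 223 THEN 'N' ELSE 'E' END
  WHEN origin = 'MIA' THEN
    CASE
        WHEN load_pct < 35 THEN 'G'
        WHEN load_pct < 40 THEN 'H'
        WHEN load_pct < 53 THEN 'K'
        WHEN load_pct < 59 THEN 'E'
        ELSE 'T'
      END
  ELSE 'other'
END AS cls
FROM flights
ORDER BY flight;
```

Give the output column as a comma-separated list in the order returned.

other, other, K, other, E, other, other, N, R

flight=P17: origin='SEA' → outer ELSE → other
flight=P19: origin='ATL' → outer ELSE → other
flight=P39: origin='MIA' → inner[load_pct < 53] → K
flight=P58: origin='ATL' → outer ELSE → other
flight=P59: origin='MIA' → inner[load_pct < 59] → E
flight=P67: origin='JFK' → outer ELSE → other
flight=P78: origin='JFK' → outer ELSE → other
flight=P84: origin='ORD' → inner[delay_min < 223] → N
flight=P90: origin='ORD' → inner[delay_min < 67] → R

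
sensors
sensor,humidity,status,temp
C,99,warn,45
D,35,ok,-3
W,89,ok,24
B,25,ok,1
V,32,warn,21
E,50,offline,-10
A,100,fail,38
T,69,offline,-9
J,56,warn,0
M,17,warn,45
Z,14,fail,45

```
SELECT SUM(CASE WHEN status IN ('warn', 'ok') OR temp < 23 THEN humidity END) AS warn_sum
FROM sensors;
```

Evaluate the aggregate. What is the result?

472

sensor=C: ✓ → 99
sensor=D: ✓ → 35
sensor=W: ✓ → 89
sensor=B: ✓ → 25
sensor=V: ✓ → 32
sensor=E: ✓ → 50
sensor=A: ✗
sensor=T: ✓ → 69
sensor=J: ✓ → 56
sensor=M: ✓ → 17
sensor=Z: ✗
warn_sum = 99 + 35 + 89 + 25 + 32 + 50 + 69 + 56 + 17 = 472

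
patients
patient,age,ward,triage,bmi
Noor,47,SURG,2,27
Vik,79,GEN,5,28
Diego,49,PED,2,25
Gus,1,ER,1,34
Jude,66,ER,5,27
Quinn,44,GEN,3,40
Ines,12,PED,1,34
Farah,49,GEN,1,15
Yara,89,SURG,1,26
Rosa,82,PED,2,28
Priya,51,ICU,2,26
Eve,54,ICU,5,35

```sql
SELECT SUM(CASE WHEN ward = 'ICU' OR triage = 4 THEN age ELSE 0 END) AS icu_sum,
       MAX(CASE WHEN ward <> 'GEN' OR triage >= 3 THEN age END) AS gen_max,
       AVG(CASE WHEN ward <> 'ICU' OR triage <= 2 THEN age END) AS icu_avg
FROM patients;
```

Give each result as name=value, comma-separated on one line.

[icu_sum: ward = 'ICU' OR triage = 4]
patient=Noor: ✗
patient=Vik: ✗
patient=Diego: ✗
patient=Gus: ✗
patient=Jude: ✗
patient=Quinn: ✗
patient=Ines: ✗
patient=Farah: ✗
patient=Yara: ✗
patient=Rosa: ✗
patient=Priya: ✓ → 51
patient=Eve: ✓ → 54
icu_sum = 51 + 54 = 105
—
[gen_max: ward <> 'GEN' OR triage >= 3]
patient=Noor: ✓ → 47
patient=Vik: ✓ → 79
patient=Diego: ✓ → 49
patient=Gus: ✓ → 1
patient=Jude: ✓ → 66
patient=Quinn: ✓ → 44
patient=Ines: ✓ → 12
patient=Farah: ✗
patient=Yara: ✓ → 89
patient=Rosa: ✓ → 82
patient=Priya: ✓ → 51
patient=Eve: ✓ → 54
gen_max = MAX(47, 79, 49, 1, 66, 44, 12, 89, 82, 51, 54) = 89
—
[icu_avg: ward <> 'ICU' OR triage <= 2]
patient=Noor: ✓ → 47
patient=Vik: ✓ → 79
patient=Diego: ✓ → 49
patient=Gus: ✓ → 1
patient=Jude: ✓ → 66
patient=Quinn: ✓ → 44
patient=Ines: ✓ → 12
patient=Farah: ✓ → 49
patient=Yara: ✓ → 89
patient=Rosa: ✓ → 82
patient=Priya: ✓ → 51
patient=Eve: ✗
icu_avg = (47 + 79 + 49 + 1 + 66 + 44 + 12 + 49 + 89 + 82 + 51) / 11 = 51.7272727273

icu_sum=105, gen_max=89, icu_avg=51.7272727273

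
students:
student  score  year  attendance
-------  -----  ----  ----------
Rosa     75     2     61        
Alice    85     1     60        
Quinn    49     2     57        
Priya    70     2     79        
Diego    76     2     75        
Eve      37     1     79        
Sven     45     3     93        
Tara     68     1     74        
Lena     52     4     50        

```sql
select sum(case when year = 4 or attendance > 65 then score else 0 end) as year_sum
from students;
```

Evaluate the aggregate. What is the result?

student=Rosa: ✗
student=Alice: ✗
student=Quinn: ✗
student=Priya: ✓ → 70
student=Diego: ✓ → 76
student=Eve: ✓ → 37
student=Sven: ✓ → 45
student=Tara: ✓ → 68
student=Lena: ✓ → 52
year_sum = 70 + 76 + 37 + 45 + 68 + 52 = 348

348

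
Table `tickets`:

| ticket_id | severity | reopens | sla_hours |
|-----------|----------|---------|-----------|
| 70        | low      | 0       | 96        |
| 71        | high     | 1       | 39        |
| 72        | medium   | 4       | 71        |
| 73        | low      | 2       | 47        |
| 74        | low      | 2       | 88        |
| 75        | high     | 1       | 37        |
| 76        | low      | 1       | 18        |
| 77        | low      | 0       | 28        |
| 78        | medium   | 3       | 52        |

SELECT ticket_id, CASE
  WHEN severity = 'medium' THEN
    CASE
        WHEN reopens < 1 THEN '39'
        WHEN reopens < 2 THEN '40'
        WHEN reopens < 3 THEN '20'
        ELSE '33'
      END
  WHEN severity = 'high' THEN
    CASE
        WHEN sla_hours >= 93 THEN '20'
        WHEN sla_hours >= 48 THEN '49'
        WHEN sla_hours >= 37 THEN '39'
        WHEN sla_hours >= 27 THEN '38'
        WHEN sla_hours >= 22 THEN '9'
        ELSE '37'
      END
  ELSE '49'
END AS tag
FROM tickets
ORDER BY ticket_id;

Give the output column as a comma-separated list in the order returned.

49, 39, 33, 49, 49, 39, 49, 49, 33

ticket_id=70: severity='low' → outer ELSE → 49
ticket_id=71: severity='high' → inner[sla_hours >= 37] → 39
ticket_id=72: severity='medium' → inner[ELSE] → 33
ticket_id=73: severity='low' → outer ELSE → 49
ticket_id=74: severity='low' → outer ELSE → 49
ticket_id=75: severity='high' → inner[sla_hours >= 37] → 39
ticket_id=76: severity='low' → outer ELSE → 49
ticket_id=77: severity='low' → outer ELSE → 49
ticket_id=78: severity='medium' → inner[ELSE] → 33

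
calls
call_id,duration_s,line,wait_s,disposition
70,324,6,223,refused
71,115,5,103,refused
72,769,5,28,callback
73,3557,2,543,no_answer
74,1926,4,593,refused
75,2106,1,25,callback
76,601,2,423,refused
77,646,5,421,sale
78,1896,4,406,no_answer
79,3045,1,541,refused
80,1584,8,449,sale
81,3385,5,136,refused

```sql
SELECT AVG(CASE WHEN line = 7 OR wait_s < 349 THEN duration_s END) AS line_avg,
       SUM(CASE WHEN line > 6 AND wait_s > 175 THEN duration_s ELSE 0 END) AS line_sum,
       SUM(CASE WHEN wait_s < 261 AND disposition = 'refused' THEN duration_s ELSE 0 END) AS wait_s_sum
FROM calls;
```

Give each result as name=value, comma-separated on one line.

[line_avg: line = 7 OR wait_s < 349]
call_id=70: ✓ → 324
call_id=71: ✓ → 115
call_id=72: ✓ → 769
call_id=73: ✗
call_id=74: ✗
call_id=75: ✓ → 2106
call_id=76: ✗
call_id=77: ✗
call_id=78: ✗
call_id=79: ✗
call_id=80: ✗
call_id=81: ✓ → 3385
line_avg = (324 + 115 + 769 + 2106 + 3385) / 5 = 1339.8
—
[line_sum: line > 6 AND wait_s > 175]
call_id=70: ✗
call_id=71: ✗
call_id=72: ✗
call_id=73: ✗
call_id=74: ✗
call_id=75: ✗
call_id=76: ✗
call_id=77: ✗
call_id=78: ✗
call_id=79: ✗
call_id=80: ✓ → 1584
call_id=81: ✗
line_sum = 1584
—
[wait_s_sum: wait_s < 261 AND disposition = 'refused']
call_id=70: ✓ → 324
call_id=71: ✓ → 115
call_id=72: ✗
call_id=73: ✗
call_id=74: ✗
call_id=75: ✗
call_id=76: ✗
call_id=77: ✗
call_id=78: ✗
call_id=79: ✗
call_id=80: ✗
call_id=81: ✓ → 3385
wait_s_sum = 324 + 115 + 3385 = 3824

line_avg=1339.8, line_sum=1584, wait_s_sum=3824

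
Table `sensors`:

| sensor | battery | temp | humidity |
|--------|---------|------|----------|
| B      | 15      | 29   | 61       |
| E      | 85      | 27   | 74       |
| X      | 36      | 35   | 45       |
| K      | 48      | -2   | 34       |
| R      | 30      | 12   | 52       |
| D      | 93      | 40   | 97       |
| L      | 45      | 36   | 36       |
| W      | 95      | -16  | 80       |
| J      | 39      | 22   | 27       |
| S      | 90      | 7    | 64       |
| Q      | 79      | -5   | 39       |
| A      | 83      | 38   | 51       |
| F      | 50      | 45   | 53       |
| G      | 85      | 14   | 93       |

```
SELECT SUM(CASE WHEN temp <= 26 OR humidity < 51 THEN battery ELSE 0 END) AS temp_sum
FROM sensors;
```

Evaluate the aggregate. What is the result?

sensor=B: ✗
sensor=E: ✗
sensor=X: ✓ → 36
sensor=K: ✓ → 48
sensor=R: ✓ → 30
sensor=D: ✗
sensor=L: ✓ → 45
sensor=W: ✓ → 95
sensor=J: ✓ → 39
sensor=S: ✓ → 90
sensor=Q: ✓ → 79
sensor=A: ✗
sensor=F: ✗
sensor=G: ✓ → 85
temp_sum = 36 + 48 + 30 + 45 + 95 + 39 + 90 + 79 + 85 = 547

547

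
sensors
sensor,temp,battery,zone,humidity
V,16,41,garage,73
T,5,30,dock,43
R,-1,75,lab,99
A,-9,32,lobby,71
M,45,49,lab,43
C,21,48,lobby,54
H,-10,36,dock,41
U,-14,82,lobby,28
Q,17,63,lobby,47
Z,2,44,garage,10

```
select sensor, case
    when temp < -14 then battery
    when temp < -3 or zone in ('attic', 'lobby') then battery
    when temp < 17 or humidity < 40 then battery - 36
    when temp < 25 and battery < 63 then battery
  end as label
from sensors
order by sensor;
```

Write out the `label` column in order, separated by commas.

32, 48, 36, NULL, 63, 39, -6, 82, 5, 8

sensor=A: temp < -3 or zone in ('attic', 'lobby') → 32
sensor=C: temp < -3 or zone in ('attic', 'lobby') → 48
sensor=H: temp < -3 or zone in ('attic', 'lobby') → 36
sensor=M: (no match → NULL) → NULL
sensor=Q: temp < -3 or zone in ('attic', 'lobby') → 63
sensor=R: temp < 17 or humidity < 40 → 39
sensor=T: temp < 17 or humidity < 40 → -6
sensor=U: temp < -3 or zone in ('attic', 'lobby') → 82
sensor=V: temp < 17 or humidity < 40 → 5
sensor=Z: temp < 17 or humidity < 40 → 8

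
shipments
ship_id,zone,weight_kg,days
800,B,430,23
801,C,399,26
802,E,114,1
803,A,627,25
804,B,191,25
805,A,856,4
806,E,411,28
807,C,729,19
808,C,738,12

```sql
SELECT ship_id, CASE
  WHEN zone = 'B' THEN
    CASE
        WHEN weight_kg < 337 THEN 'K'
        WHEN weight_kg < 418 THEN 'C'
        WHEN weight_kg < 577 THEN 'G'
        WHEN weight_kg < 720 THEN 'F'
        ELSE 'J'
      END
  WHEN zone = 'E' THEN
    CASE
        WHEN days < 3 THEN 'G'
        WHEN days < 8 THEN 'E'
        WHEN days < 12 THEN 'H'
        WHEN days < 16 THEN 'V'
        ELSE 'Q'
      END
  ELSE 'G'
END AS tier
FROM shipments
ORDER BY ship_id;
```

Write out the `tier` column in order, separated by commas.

ship_id=800: zone='B' → inner[weight_kg < 577] → G
ship_id=801: zone='C' → outer ELSE → G
ship_id=802: zone='E' → inner[days < 3] → G
ship_id=803: zone='A' → outer ELSE → G
ship_id=804: zone='B' → inner[weight_kg < 337] → K
ship_id=805: zone='A' → outer ELSE → G
ship_id=806: zone='E' → inner[ELSE] → Q
ship_id=807: zone='C' → outer ELSE → G
ship_id=808: zone='C' → outer ELSE → G

G, G, G, G, K, G, Q, G, G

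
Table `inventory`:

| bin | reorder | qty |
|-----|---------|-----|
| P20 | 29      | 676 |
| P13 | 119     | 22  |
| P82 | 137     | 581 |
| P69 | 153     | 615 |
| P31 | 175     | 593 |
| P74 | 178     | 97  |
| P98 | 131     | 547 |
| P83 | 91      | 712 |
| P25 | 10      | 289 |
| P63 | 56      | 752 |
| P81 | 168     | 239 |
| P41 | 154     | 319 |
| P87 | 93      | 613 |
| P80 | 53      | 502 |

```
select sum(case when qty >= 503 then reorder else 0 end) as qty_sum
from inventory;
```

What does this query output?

bin=P20: ✓ → 29
bin=P13: ✗
bin=P82: ✓ → 137
bin=P69: ✓ → 153
bin=P31: ✓ → 175
bin=P74: ✗
bin=P98: ✓ → 131
bin=P83: ✓ → 91
bin=P25: ✗
bin=P63: ✓ → 56
bin=P81: ✗
bin=P41: ✗
bin=P87: ✓ → 93
bin=P80: ✗
qty_sum = 29 + 137 + 153 + 175 + 131 + 91 + 56 + 93 = 865

865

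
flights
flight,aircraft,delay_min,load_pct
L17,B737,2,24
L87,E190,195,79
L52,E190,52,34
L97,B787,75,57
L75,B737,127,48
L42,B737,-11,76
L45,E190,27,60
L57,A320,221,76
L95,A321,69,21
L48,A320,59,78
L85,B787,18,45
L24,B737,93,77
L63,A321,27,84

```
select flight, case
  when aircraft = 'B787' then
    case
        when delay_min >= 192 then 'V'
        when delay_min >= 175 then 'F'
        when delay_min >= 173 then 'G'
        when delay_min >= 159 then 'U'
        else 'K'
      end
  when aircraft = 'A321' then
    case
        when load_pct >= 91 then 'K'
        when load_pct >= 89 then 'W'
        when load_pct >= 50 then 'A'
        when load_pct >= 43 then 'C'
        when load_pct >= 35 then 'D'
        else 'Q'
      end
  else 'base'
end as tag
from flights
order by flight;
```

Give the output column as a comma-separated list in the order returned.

base, base, base, base, base, base, base, A, base, K, base, Q, K

flight=L17: aircraft='B737' → outer ELSE → base
flight=L24: aircraft='B737' → outer ELSE → base
flight=L42: aircraft='B737' → outer ELSE → base
flight=L45: aircraft='E190' → outer ELSE → base
flight=L48: aircraft='A320' → outer ELSE → base
flight=L52: aircraft='E190' → outer ELSE → base
flight=L57: aircraft='A320' → outer ELSE → base
flight=L63: aircraft='A321' → inner[load_pct >= 50] → A
flight=L75: aircraft='B737' → outer ELSE → base
flight=L85: aircraft='B787' → inner[ELSE] → K
flight=L87: aircraft='E190' → outer ELSE → base
flight=L95: aircraft='A321' → inner[ELSE] → Q
flight=L97: aircraft='B787' → inner[ELSE] → K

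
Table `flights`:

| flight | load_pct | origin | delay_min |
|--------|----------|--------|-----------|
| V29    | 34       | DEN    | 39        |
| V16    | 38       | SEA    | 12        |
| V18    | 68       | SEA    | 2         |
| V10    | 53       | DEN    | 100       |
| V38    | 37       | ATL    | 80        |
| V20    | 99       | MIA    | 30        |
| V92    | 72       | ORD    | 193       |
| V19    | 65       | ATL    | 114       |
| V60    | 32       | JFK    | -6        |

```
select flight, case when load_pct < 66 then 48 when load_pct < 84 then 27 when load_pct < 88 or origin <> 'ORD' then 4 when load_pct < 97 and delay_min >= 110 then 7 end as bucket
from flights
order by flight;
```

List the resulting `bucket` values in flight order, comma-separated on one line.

48, 48, 27, 48, 4, 48, 48, 48, 27

flight=V10: load_pct < 66 → 48
flight=V16: load_pct < 66 → 48
flight=V18: load_pct < 84 → 27
flight=V19: load_pct < 66 → 48
flight=V20: load_pct < 88 or origin <> 'ORD' → 4
flight=V29: load_pct < 66 → 48
flight=V38: load_pct < 66 → 48
flight=V60: load_pct < 66 → 48
flight=V92: load_pct < 84 → 27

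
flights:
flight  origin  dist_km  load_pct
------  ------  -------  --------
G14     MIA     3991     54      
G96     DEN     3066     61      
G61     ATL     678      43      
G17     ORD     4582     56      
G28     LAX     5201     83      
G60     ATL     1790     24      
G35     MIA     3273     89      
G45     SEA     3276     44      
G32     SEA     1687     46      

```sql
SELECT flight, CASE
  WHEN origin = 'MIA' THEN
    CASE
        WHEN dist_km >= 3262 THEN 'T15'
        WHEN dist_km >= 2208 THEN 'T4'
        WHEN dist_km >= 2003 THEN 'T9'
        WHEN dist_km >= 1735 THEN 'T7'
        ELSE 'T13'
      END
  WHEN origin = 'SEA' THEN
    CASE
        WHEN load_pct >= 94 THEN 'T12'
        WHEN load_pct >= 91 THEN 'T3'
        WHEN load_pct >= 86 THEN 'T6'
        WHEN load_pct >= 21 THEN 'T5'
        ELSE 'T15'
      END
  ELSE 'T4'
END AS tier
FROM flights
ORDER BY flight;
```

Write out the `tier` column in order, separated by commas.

flight=G14: origin='MIA' → inner[dist_km >= 3262] → T15
flight=G17: origin='ORD' → outer ELSE → T4
flight=G28: origin='LAX' → outer ELSE → T4
flight=G32: origin='SEA' → inner[load_pct >= 21] → T5
flight=G35: origin='MIA' → inner[dist_km >= 3262] → T15
flight=G45: origin='SEA' → inner[load_pct >= 21] → T5
flight=G60: origin='ATL' → outer ELSE → T4
flight=G61: origin='ATL' → outer ELSE → T4
flight=G96: origin='DEN' → outer ELSE → T4

T15, T4, T4, T5, T15, T5, T4, T4, T4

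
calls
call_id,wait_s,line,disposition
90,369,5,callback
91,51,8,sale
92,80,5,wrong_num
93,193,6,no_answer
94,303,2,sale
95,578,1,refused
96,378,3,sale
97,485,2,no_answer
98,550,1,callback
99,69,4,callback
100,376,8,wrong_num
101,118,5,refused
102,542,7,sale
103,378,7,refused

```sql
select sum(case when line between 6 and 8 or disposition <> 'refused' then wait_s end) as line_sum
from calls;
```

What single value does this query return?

call_id=90: ✓ → 369
call_id=91: ✓ → 51
call_id=92: ✓ → 80
call_id=93: ✓ → 193
call_id=94: ✓ → 303
call_id=95: ✗
call_id=96: ✓ → 378
call_id=97: ✓ → 485
call_id=98: ✓ → 550
call_id=99: ✓ → 69
call_id=100: ✓ → 376
call_id=101: ✗
call_id=102: ✓ → 542
call_id=103: ✓ → 378
line_sum = 369 + 51 + 80 + 193 + 303 + 378 + 485 + 550 + 69 + 376 + 542 + 378 = 3774

3774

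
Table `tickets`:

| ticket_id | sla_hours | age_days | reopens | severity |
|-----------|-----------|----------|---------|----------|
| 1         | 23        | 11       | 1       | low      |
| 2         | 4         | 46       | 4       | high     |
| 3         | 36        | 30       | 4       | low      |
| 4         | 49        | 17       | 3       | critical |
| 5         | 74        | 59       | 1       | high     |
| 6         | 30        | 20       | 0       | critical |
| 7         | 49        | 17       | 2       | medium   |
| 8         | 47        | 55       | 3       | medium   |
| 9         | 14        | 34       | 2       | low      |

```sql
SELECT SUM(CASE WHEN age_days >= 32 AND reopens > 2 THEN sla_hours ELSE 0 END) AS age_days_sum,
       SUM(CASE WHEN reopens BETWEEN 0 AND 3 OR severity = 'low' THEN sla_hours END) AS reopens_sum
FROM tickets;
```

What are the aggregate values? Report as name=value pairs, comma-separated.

[age_days_sum: age_days >= 32 AND reopens > 2]
ticket_id=1: ✗
ticket_id=2: ✓ → 4
ticket_id=3: ✗
ticket_id=4: ✗
ticket_id=5: ✗
ticket_id=6: ✗
ticket_id=7: ✗
ticket_id=8: ✓ → 47
ticket_id=9: ✗
age_days_sum = 4 + 47 = 51
—
[reopens_sum: reopens BETWEEN 0 AND 3 OR severity = 'low']
ticket_id=1: ✓ → 23
ticket_id=2: ✗
ticket_id=3: ✓ → 36
ticket_id=4: ✓ → 49
ticket_id=5: ✓ → 74
ticket_id=6: ✓ → 30
ticket_id=7: ✓ → 49
ticket_id=8: ✓ → 47
ticket_id=9: ✓ → 14
reopens_sum = 23 + 36 + 49 + 74 + 30 + 49 + 47 + 14 = 322

age_days_sum=51, reopens_sum=322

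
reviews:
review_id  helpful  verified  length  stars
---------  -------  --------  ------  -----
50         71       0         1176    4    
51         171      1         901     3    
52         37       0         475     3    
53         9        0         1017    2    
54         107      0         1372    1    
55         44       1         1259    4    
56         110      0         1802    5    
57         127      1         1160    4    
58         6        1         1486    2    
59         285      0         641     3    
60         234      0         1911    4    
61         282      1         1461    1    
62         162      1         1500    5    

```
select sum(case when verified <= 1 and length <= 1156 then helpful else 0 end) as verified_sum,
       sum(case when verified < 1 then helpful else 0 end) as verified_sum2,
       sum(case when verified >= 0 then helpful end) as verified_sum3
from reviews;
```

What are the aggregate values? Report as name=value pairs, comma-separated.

[verified_sum: verified <= 1 and length <= 1156]
review_id=50: ✗
review_id=51: ✓ → 171
review_id=52: ✓ → 37
review_id=53: ✓ → 9
review_id=54: ✗
review_id=55: ✗
review_id=56: ✗
review_id=57: ✗
review_id=58: ✗
review_id=59: ✓ → 285
review_id=60: ✗
review_id=61: ✗
review_id=62: ✗
verified_sum = 171 + 37 + 9 + 285 = 502
—
[verified_sum2: verified < 1]
review_id=50: ✓ → 71
review_id=51: ✗
review_id=52: ✓ → 37
review_id=53: ✓ → 9
review_id=54: ✓ → 107
review_id=55: ✗
review_id=56: ✓ → 110
review_id=57: ✗
review_id=58: ✗
review_id=59: ✓ → 285
review_id=60: ✓ → 234
review_id=61: ✗
review_id=62: ✗
verified_sum2 = 71 + 37 + 9 + 107 + 110 + 285 + 234 = 853
—
[verified_sum3: verified >= 0]
review_id=50: ✓ → 71
review_id=51: ✓ → 171
review_id=52: ✓ → 37
review_id=53: ✓ → 9
review_id=54: ✓ → 107
review_id=55: ✓ → 44
review_id=56: ✓ → 110
review_id=57: ✓ → 127
review_id=58: ✓ → 6
review_id=59: ✓ → 285
review_id=60: ✓ → 234
review_id=61: ✓ → 282
review_id=62: ✓ → 162
verified_sum3 = 71 + 171 + 37 + 9 + 107 + 44 + 110 + 127 + 6 + 285 + 234 + 282 + 162 = 1645

verified_sum=502, verified_sum2=853, verified_sum3=1645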